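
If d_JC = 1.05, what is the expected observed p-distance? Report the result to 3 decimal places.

p = (3/4)(1 − e^(−4d/3)) = 0.75 × (1 − e^(-1.4)) = 0.75 × (1 − 0.246597) = 0.565052.

0.565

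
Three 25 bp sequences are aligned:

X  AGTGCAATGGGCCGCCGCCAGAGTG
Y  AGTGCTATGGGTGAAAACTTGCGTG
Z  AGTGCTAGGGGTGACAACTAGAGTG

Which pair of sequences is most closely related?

Y and Z

X–Y: 10/25 differ, p = 0.400, d = 0.572.
X–Z: 8/25 differ, p = 0.320, d = 0.417.
Y–Z: 4/25 differ, p = 0.160, d = 0.180.
The smallest distance is between Y and Z.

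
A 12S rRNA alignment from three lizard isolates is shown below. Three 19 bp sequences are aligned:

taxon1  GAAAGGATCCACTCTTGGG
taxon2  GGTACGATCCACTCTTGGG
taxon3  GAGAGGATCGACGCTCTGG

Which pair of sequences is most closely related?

taxon1 and taxon2

taxon1–taxon2: 3/19 differ, p = 0.158, d = 0.177.
taxon1–taxon3: 5/19 differ, p = 0.263, d = 0.324.
taxon2–taxon3: 7/19 differ, p = 0.368, d = 0.507.
The smallest distance is between taxon1 and taxon2.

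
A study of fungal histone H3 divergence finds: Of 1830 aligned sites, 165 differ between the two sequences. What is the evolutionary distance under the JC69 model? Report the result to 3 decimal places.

p = 165/1830 ≈ 0.090164.
d = −(3/4) ln(1 − 4p/3) = −0.75 ln(1 − 0.120219) = −0.75 ln(0.879781)
  = −0.75 × (-0.128082) = 0.096062 substitutions/site.

0.096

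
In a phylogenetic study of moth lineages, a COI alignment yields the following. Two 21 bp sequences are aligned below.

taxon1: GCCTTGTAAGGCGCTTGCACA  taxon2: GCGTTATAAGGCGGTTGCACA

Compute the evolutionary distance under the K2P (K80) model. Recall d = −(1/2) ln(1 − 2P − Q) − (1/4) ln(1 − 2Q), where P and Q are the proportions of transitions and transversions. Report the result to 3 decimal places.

0.158

Of 21 sites, 1 differences are transitions and 2 are transversions, so P = 1/21 ≈ 0.047619 and Q = 2/21 ≈ 0.095238.
Under the Kimura two-parameter model, d = −½ ln(1 − 2P − Q) − ¼ ln(1 − 2Q).
1 − 2P − Q = 0.809524, giving −½ ln(0.809524) = 0.105654.
1 − 2Q = 0.809524, giving −¼ ln(0.809524) = 0.052827.
d = 0.105654 + 0.052827 = 0.158481.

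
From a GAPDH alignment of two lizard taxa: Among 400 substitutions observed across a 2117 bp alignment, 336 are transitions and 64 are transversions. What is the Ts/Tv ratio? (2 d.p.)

R = 336/64 = 5.25.

5.25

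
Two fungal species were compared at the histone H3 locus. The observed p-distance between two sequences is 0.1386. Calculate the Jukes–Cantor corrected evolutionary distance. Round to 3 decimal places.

d = −(3/4) ln(1 − 4p/3) = −0.75 ln(1 − 0.1848) = −0.75 ln(0.8152)
  = −0.75 × (-0.204322) = 0.153242 substitutions/site.

0.153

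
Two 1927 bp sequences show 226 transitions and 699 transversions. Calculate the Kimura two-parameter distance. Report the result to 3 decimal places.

P = 226/1927 ≈ 0.117281 and Q = 699/1927 ≈ 0.36274.
Under the Kimura two-parameter model, d = −½ ln(1 − 2P − Q) − ¼ ln(1 − 2Q).
1 − 2P − Q = 0.402698, giving −½ ln(0.402698) = 0.454784.
1 − 2Q = 0.27452, giving −¼ ln(0.27452) = 0.323183.
d = 0.454784 + 0.323183 = 0.777967.

0.778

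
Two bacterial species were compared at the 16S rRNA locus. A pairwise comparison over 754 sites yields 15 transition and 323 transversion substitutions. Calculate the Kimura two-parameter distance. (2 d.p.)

P = 15/754 ≈ 0.019894 and Q = 323/754 ≈ 0.428382.
Under the Kimura two-parameter model, d = −½ ln(1 − 2P − Q) − ¼ ln(1 − 2Q).
1 − 2P − Q = 0.53183, giving −½ ln(0.53183) = 0.315716.
1 − 2Q = 0.143236, giving −¼ ln(0.143236) = 0.485815.
d = 0.315716 + 0.485815 = 0.801531.

0.80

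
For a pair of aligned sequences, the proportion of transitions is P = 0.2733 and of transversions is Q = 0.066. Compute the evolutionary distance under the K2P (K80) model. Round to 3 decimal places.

Under the Kimura two-parameter model, d = −½ ln(1 − 2P − Q) − ¼ ln(1 − 2Q).
1 − 2P − Q = 0.3874, giving −½ ln(0.3874) = 0.474149.
1 − 2Q = 0.868, giving −¼ ln(0.868) = 0.035391.
d = 0.474149 + 0.035391 = 0.509540.

0.510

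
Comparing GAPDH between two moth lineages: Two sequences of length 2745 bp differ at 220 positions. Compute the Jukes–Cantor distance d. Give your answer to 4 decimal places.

p = 220/2745 ≈ 0.080146.
d = −(3/4) ln(1 − 4p/3) = −0.75 ln(1 − 0.106861) = −0.75 ln(0.893139)
  = −0.75 × (-0.113013) = 0.084760 substitutions/site.

0.0848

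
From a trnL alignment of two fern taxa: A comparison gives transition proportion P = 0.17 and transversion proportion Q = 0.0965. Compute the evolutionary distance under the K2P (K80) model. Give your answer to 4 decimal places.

0.3404

Under the Kimura two-parameter model, d = −½ ln(1 − 2P − Q) − ¼ ln(1 − 2Q).
1 − 2P − Q = 0.5635, giving −½ ln(0.5635) = 0.286794.
1 − 2Q = 0.807, giving −¼ ln(0.807) = 0.053608.
d = 0.286794 + 0.053608 = 0.340402.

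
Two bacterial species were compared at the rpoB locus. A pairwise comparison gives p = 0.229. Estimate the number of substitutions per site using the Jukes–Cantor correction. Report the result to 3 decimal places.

d = −(3/4) ln(1 − 4p/3) = −0.75 ln(1 − 0.305333) = −0.75 ln(0.694667)
  = −0.75 × (-0.364323) = 0.273242 substitutions/site.

0.273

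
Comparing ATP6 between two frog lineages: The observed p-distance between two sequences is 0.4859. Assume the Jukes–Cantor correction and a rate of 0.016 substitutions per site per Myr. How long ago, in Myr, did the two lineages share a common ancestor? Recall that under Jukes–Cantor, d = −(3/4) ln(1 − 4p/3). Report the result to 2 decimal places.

24.46

d = −(3/4) ln(1 − 4p/3) = −0.75 ln(1 − 0.647867) = −0.75 ln(0.352133)
  = −0.75 × (-1.043746) = 0.782810 substitutions/site.
Under a molecular clock d = 2μt, so t = d/(2μ) = 0.782810 / (2 × 0.016) = 24.46 Myr.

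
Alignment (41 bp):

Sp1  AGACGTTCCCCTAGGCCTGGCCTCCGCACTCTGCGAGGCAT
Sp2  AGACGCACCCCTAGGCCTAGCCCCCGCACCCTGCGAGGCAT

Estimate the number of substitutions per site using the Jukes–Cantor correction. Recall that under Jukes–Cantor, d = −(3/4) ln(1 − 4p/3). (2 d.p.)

0.13

The sequences differ at 5 of 41 sites (6, 7, 19, 23, 30), so p = 5/41 ≈ 0.121951.
d = −(3/4) ln(1 − 4p/3) = −0.75 ln(1 − 0.162601) = −0.75 ln(0.837399)
  = −0.75 × (-0.177455) = 0.133091 substitutions/site.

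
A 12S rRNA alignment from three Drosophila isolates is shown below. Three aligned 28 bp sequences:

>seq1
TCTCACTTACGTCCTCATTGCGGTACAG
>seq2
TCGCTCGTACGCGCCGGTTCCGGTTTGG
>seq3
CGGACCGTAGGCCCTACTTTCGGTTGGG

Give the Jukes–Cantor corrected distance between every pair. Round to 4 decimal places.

d(seq1,seq2) = 0.6355, d(seq1,seq3) = 0.8240, d(seq2,seq3) = 0.5565

seq1–seq2: 12/28 sites differ → p ≈ 0.428571, d = −0.75 ln(1 − 0.571428) = 0.635472 ≈ 0.6355.
seq1–seq3: 14/28 sites differ → p = 0.5, d = −0.75 ln(1 − 0.666667) = 0.823960 ≈ 0.8240.
seq2–seq3: 11/28 sites differ → p ≈ 0.392857, d = −0.75 ln(1 − 0.523809) = 0.556452 ≈ 0.5565.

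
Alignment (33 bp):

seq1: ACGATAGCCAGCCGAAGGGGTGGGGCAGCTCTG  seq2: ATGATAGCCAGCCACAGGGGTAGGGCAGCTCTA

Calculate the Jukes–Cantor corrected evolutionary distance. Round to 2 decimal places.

0.17

The sequences differ at 5 of 33 sites (2, 14, 15, 22, 33), so p = 5/33 ≈ 0.151515.
d = −(3/4) ln(1 − 4p/3) = −0.75 ln(1 − 0.20202) = −0.75 ln(0.79798)
  = −0.75 × (-0.225672) = 0.169254 substitutions/site.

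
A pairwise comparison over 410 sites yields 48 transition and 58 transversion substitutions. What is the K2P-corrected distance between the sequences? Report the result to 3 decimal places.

P = 48/410 ≈ 0.117073 and Q = 58/410 ≈ 0.141463.
Under the Kimura two-parameter model, d = −½ ln(1 − 2P − Q) − ¼ ln(1 − 2Q).
1 − 2P − Q = 0.624391, giving −½ ln(0.624391) = 0.235489.
1 − 2Q = 0.717074, giving −¼ ln(0.717074) = 0.083144.
d = 0.235489 + 0.083144 = 0.318633.

0.319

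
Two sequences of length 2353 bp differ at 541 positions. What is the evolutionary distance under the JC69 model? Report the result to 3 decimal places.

p = 541/2353 ≈ 0.229919.
d = −(3/4) ln(1 − 4p/3) = −0.75 ln(1 − 0.306559) = −0.75 ln(0.693441)
  = −0.75 × (-0.366089) = 0.274567 substitutions/site.

0.275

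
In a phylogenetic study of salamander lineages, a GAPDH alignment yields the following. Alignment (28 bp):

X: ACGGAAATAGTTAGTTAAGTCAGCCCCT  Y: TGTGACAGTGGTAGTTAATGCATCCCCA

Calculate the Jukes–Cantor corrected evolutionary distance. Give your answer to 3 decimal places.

The sequences differ at 11 of 28 sites, so p = 11/28 ≈ 0.392857.
d = −(3/4) ln(1 − 4p/3) = −0.75 ln(1 − 0.523809) = −0.75 ln(0.476191)
  = −0.75 × (-0.741936) = 0.556452 substitutions/site.

0.556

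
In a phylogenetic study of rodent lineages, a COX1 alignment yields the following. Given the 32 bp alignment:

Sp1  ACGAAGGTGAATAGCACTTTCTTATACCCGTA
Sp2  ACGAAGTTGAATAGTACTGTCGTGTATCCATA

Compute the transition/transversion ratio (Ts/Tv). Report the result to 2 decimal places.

Transitions are A↔G and C↔T; transversions are all other mismatches.
Transitions: 4. Transversions: 3.
R = 4/3 = 1.333333… ≈ 1.33 (to 2 d.p.).

1.33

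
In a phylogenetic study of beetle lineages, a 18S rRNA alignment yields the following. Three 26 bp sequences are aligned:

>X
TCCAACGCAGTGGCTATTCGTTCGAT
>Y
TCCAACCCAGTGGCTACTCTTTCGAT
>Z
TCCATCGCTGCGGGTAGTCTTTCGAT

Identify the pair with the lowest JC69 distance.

X and Y

X–Y: 3/26 differ, p = 0.115, d = 0.125.
X–Z: 6/26 differ, p = 0.231, d = 0.276.
Y–Z: 6/26 differ, p = 0.231, d = 0.276.
The smallest distance is between X and Y.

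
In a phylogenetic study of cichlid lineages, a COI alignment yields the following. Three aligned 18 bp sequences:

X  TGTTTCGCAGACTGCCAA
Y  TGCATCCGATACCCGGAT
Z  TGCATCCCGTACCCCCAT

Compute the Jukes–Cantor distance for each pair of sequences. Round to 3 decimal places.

d(X,Y) = 1.012, d(X,Z) = 0.673, d(Y,Z) = 0.264

X–Y: 10/18 sites differ → p ≈ 0.555556, d = −0.75 ln(1 − 0.740741) = 1.012446 ≈ 1.012.
X–Z: 8/18 sites differ → p ≈ 0.444444, d = −0.75 ln(1 − 0.592592) = 0.673455 ≈ 0.673.
Y–Z: 4/18 sites differ → p ≈ 0.222222, d = −0.75 ln(1 − 0.296296) = 0.263548 ≈ 0.264.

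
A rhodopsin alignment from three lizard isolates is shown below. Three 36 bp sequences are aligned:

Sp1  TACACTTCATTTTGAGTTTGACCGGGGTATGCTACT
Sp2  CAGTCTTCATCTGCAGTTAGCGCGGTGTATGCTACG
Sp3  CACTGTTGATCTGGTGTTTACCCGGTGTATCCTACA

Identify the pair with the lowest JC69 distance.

Sp1–Sp2: 11/36 differ, p = 0.306, d = 0.392.
Sp1–Sp3: 12/36 differ, p = 0.333, d = 0.441.
Sp2–Sp3: 10/36 differ, p = 0.278, d = 0.347.
The smallest distance is between Sp2 and Sp3.

Sp2 and Sp3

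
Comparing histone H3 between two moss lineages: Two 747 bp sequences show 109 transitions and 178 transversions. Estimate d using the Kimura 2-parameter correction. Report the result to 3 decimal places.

P = 109/747 ≈ 0.145917 and Q = 178/747 ≈ 0.238286.
Under the Kimura two-parameter model, d = −½ ln(1 − 2P − Q) − ¼ ln(1 − 2Q).
1 − 2P − Q = 0.46988, giving −½ ln(0.46988) = 0.377639.
1 − 2Q = 0.523428, giving −¼ ln(0.523428) = 0.161839.
d = 0.377639 + 0.161839 = 0.539478.

0.539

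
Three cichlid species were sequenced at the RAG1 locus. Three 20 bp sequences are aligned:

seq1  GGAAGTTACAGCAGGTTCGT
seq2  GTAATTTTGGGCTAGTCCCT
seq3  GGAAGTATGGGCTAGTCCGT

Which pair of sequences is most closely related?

seq1–seq2: 9/20 differ, p = 0.450, d = 0.687.
seq1–seq3: 7/20 differ, p = 0.350, d = 0.471.
seq2–seq3: 4/20 differ, p = 0.200, d = 0.233.
The smallest distance is between seq2 and seq3.

seq2 and seq3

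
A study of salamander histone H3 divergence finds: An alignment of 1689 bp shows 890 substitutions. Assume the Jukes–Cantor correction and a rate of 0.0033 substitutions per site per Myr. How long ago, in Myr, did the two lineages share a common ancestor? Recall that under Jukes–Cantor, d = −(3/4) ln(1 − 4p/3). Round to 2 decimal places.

p = 890/1689 ≈ 0.526939.
d = −(3/4) ln(1 − 4p/3) = −0.75 ln(1 − 0.702585) = −0.75 ln(0.297415)
  = −0.75 × (-1.212627) = 0.909470 substitutions/site.
Under a molecular clock d = 2μt, so t = d/(2μ) = 0.909470 / (2 × 0.0033) = 137.80 Myr.

137.80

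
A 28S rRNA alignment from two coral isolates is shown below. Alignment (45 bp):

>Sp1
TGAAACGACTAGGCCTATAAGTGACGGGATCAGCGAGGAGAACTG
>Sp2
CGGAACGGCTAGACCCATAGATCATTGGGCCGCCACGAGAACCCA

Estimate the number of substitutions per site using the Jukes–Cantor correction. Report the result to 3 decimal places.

The sequences differ at 22 of 45 sites, so p = 22/45 ≈ 0.488889.
d = −(3/4) ln(1 − 4p/3) = −0.75 ln(1 − 0.651852) = −0.75 ln(0.348148)
  = −0.75 × (-1.055128) = 0.791346 substitutions/site.

0.791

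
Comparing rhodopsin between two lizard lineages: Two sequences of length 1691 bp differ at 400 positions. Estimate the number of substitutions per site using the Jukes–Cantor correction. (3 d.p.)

p = 400/1691 ≈ 0.236546.
d = −(3/4) ln(1 − 4p/3) = −0.75 ln(1 − 0.315395) = −0.75 ln(0.684605)
  = −0.75 × (-0.378913) = 0.284185 substitutions/site.

0.284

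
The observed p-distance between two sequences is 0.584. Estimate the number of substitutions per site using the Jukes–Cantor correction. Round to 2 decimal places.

d = −(3/4) ln(1 − 4p/3) = −0.75 ln(1 − 0.778667) = −0.75 ln(0.221333)
  = −0.75 × (-1.508087) = 1.131065 substitutions/site.

1.13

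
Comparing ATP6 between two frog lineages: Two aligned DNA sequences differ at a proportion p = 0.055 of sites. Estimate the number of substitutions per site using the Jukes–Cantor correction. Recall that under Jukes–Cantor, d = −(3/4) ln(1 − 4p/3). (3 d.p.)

0.057

d = −(3/4) ln(1 − 4p/3) = −0.75 ln(1 − 0.073333) = −0.75 ln(0.926667)
  = −0.75 × (-0.076161) = 0.057121 substitutions/site.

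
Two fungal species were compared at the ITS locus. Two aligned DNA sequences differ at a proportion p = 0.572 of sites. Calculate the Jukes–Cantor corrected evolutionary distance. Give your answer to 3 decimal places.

1.079

d = −(3/4) ln(1 − 4p/3) = −0.75 ln(1 − 0.762667) = −0.75 ln(0.237333)
  = −0.75 × (-1.438291) = 1.078718 substitutions/site.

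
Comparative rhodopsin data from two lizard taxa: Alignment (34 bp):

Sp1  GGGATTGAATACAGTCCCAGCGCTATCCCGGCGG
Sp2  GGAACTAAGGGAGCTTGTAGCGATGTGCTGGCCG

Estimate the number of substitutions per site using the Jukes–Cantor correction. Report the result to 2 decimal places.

0.82

The sequences differ at 17 of 34 sites, so p = 17/34 = 0.5.
d = −(3/4) ln(1 − 4p/3) = −0.75 ln(1 − 0.666667) = −0.75 ln(0.333333)
  = −0.75 × (-1.098613) = 0.823960 substitutions/site.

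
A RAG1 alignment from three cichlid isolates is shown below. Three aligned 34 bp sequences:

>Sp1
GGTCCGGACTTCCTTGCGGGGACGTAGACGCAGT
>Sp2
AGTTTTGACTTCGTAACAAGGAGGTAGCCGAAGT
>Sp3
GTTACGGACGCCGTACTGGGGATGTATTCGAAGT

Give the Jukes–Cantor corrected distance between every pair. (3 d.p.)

d(Sp1,Sp2) = 0.477, d(Sp1,Sp3) = 0.477, d(Sp2,Sp3) = 0.597

Sp1–Sp2: 12/34 sites differ → p ≈ 0.352941, d = −0.75 ln(1 − 0.470588) = 0.476991 ≈ 0.477.
Sp1–Sp3: 12/34 sites differ → p ≈ 0.352941, d = −0.75 ln(1 − 0.470588) = 0.476991 ≈ 0.477.
Sp2–Sp3: 14/34 sites differ → p ≈ 0.411765, d = −0.75 ln(1 − 0.54902) = 0.597249 ≈ 0.597.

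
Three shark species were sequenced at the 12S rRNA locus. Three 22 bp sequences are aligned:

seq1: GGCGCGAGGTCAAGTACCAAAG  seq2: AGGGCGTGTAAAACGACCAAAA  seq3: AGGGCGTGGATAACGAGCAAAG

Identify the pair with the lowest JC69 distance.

seq2 and seq3

seq1–seq2: 9/22 differ, p = 0.409, d = 0.591.
seq1–seq3: 8/22 differ, p = 0.364, d = 0.497.
seq2–seq3: 4/22 differ, p = 0.182, d = 0.208.
The smallest distance is between seq2 and seq3.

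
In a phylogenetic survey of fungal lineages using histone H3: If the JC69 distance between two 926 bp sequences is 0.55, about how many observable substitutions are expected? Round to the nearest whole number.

Invert JC69: p = (3/4)(1 − e^(−4d/3)) = 0.75 × (1 − e^(-0.733333)) = 0.75 × (1 − 0.480305) = 0.389771.
Expected differing sites = pL ≈ 0.389771 × 926 = 360.927946 ≈ 361.

361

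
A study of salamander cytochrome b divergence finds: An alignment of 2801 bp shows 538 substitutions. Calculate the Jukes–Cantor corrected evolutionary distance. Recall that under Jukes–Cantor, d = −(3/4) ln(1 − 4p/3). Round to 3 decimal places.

p = 538/2801 ≈ 0.192074.
d = −(3/4) ln(1 − 4p/3) = −0.75 ln(1 − 0.256099) = −0.75 ln(0.743901)
  = −0.75 × (-0.295847) = 0.221885 substitutions/site.

0.222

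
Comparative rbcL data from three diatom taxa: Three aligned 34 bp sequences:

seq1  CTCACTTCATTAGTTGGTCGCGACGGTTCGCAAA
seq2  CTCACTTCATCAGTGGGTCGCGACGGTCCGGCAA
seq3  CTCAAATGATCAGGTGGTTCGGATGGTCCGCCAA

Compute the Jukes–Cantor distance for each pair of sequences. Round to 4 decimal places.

seq1–seq2: 5/34 sites differ → p ≈ 0.147059, d = −0.75 ln(1 − 0.196079) = 0.163691 ≈ 0.1637.
seq1–seq3: 11/34 sites differ → p ≈ 0.323529, d = −0.75 ln(1 − 0.431372) = 0.423397 ≈ 0.4234.
seq2–seq3: 10/34 sites differ → p ≈ 0.294118, d = −0.75 ln(1 − 0.392157) = 0.373379 ≈ 0.3734.

d(seq1,seq2) = 0.1637, d(seq1,seq3) = 0.4234, d(seq2,seq3) = 0.3734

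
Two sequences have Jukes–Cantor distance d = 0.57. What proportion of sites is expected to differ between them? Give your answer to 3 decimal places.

p = (3/4)(1 − e^(−4d/3)) = 0.75 × (1 − e^(-0.76)) = 0.75 × (1 − 0.467666) = 0.399251.

0.399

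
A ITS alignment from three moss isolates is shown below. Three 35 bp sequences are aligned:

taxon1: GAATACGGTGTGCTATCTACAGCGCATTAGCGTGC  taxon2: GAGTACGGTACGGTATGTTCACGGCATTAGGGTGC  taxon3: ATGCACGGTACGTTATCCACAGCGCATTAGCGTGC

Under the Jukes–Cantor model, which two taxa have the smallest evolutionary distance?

taxon1–taxon2: 9/35 differ, p = 0.257, d = 0.315.
taxon1–taxon3: 8/35 differ, p = 0.229, d = 0.273.
taxon2–taxon3: 10/35 differ, p = 0.286, d = 0.360.
The smallest distance is between taxon1 and taxon3.

taxon1 and taxon3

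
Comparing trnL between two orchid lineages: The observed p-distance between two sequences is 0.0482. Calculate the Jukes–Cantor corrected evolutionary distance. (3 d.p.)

d = −(3/4) ln(1 − 4p/3) = −0.75 ln(1 − 0.064267) = −0.75 ln(0.935733)
  = −0.75 × (-0.066425) = 0.049819 substitutions/site.

0.050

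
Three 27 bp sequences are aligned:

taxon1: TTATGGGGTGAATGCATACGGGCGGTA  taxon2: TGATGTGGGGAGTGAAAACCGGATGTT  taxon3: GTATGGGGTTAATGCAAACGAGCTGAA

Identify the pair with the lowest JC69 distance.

taxon1 and taxon3

taxon1–taxon2: 10/27 differ, p = 0.370, d = 0.511.
taxon1–taxon3: 6/27 differ, p = 0.222, d = 0.264.
taxon2–taxon3: 12/27 differ, p = 0.444, d = 0.673.
The smallest distance is between taxon1 and taxon3.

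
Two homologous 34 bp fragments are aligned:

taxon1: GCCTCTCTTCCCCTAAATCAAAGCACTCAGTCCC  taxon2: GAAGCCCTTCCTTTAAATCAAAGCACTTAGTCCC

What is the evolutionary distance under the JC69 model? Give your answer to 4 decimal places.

The sequences differ at 7 of 34 sites (2, 3, 4, 6, 12, 13, 28), so p = 7/34 ≈ 0.205882.
d = −(3/4) ln(1 − 4p/3) = −0.75 ln(1 − 0.274509) = −0.75 ln(0.725491)
  = −0.75 × (-0.320907) = 0.240680 substitutions/site.

0.2407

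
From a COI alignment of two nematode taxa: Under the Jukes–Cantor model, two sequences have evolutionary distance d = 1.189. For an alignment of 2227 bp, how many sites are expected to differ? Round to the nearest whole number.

Invert JC69: p = (3/4)(1 − e^(−4d/3)) = 0.75 × (1 − e^(-1.585333)) = 0.75 × (1 − 0.204880) = 0.596340.
Expected differing sites = pL ≈ 0.596340 × 2227 = 1328.04918 ≈ 1328.

1328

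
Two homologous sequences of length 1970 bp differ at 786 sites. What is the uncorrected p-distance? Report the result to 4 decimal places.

0.3990

p = 786/1970 = 0.398984… ≈ 0.3990 (to 4 d.p.).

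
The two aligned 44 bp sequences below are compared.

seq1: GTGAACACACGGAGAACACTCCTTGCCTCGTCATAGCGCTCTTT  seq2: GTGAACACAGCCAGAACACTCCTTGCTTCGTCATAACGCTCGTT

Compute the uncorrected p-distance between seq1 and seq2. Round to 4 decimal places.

0.1364

The sequences differ at 6 of 44 positions (sites 10, 11, 12, 27, 36, 42).
p = 6/44 = 0.136363… ≈ 0.1364 (to 4 d.p.).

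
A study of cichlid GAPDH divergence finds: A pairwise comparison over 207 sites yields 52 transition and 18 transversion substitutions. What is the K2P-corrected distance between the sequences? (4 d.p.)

P = 52/207 ≈ 0.251208 and Q = 18/207 ≈ 0.086957.
Under the Kimura two-parameter model, d = −½ ln(1 − 2P − Q) − ¼ ln(1 − 2Q).
1 − 2P − Q = 0.410627, giving −½ ln(0.410627) = 0.445035.
1 − 2Q = 0.826086, giving −¼ ln(0.826086) = 0.047764.
d = 0.445035 + 0.047764 = 0.492799.

0.4928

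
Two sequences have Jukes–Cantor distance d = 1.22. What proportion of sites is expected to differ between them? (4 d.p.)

p = (3/4)(1 − e^(−4d/3)) = 0.75 × (1 − e^(-1.626667)) = 0.75 × (1 − 0.196584) = 0.602562.

0.6026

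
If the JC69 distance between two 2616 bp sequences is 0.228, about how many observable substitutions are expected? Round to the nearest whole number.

514

Invert JC69: p = (3/4)(1 − e^(−4d/3)) = 0.75 × (1 − e^(-0.304)) = 0.75 × (1 − 0.737861) = 0.196604.
Expected differing sites = pL ≈ 0.196604 × 2616 = 514.316064 ≈ 514.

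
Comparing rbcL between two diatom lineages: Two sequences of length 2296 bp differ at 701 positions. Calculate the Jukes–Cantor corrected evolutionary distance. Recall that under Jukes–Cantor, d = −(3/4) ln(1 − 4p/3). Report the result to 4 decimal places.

0.3920

p = 701/2296 ≈ 0.305314.
d = −(3/4) ln(1 − 4p/3) = −0.75 ln(1 − 0.407085) = −0.75 ln(0.592915)
  = −0.75 × (-0.522704) = 0.392028 substitutions/site.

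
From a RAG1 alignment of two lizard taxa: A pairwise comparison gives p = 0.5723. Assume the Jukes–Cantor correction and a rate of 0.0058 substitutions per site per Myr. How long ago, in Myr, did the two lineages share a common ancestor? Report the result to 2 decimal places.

d = −(3/4) ln(1 − 4p/3) = −0.75 ln(1 − 0.763067) = −0.75 ln(0.236933)
  = −0.75 × (-1.439978) = 1.079984 substitutions/site.
Under a molecular clock d = 2μt, so t = d/(2μ) = 1.079984 / (2 × 0.0058) = 93.10 Myr.

93.10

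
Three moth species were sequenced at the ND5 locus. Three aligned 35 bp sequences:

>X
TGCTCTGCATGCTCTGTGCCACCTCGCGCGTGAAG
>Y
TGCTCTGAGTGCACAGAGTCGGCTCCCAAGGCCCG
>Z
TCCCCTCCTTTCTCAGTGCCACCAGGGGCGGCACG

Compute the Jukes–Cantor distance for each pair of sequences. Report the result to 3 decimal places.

d(X,Y) = 0.635, d(X,Z) = 0.458, d(Y,Z) = 0.868

X–Y: 15/35 sites differ → p ≈ 0.428571, d = −0.75 ln(1 − 0.571428) = 0.635472 ≈ 0.635.
X–Z: 12/35 sites differ → p ≈ 0.342857, d = −0.75 ln(1 − 0.457143) = 0.458182 ≈ 0.458.
Y–Z: 18/35 sites differ → p ≈ 0.514286, d = −0.75 ln(1 − 0.685715) = 0.868091 ≈ 0.868.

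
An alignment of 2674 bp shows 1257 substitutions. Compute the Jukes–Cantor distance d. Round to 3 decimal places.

p = 1257/2674 ≈ 0.470082.
d = −(3/4) ln(1 − 4p/3) = −0.75 ln(1 − 0.626776) = −0.75 ln(0.373224)
  = −0.75 × (-0.985577) = 0.739183 substitutions/site.

0.739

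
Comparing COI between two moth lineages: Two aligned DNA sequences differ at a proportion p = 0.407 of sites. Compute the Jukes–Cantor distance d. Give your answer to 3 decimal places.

d = −(3/4) ln(1 − 4p/3) = −0.75 ln(1 − 0.542667) = −0.75 ln(0.457333)
  = −0.75 × (-0.782343) = 0.586757 substitutions/site.

0.587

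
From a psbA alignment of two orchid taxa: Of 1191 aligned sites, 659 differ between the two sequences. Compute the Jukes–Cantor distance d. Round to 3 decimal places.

p = 659/1191 ≈ 0.553317.
d = −(3/4) ln(1 − 4p/3) = −0.75 ln(1 − 0.737756) = −0.75 ln(0.262244)
  = −0.75 × (-1.338480) = 1.003860 substitutions/site.

1.004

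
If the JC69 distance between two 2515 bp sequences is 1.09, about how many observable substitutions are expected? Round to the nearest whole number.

Invert JC69: p = (3/4)(1 − e^(−4d/3)) = 0.75 × (1 − e^(-1.453333)) = 0.75 × (1 − 0.233790) = 0.574658.
Expected differing sites = pL ≈ 0.574658 × 2515 = 1445.26487 ≈ 1445.

1445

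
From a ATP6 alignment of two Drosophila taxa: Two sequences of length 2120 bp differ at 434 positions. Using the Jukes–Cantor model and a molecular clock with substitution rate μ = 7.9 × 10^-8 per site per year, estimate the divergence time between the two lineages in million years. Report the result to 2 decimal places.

p = 434/2120 ≈ 0.204717.
d = −(3/4) ln(1 − 4p/3) = −0.75 ln(1 − 0.272956) = −0.75 ln(0.727044)
  = −0.75 × (-0.318768) = 0.239076 substitutions/site.
Under a molecular clock d = 2μt, so t = d/(2μ) = 0.239076 / (2 × 7.9 × 10^-8) = 1.51 million years.

1.51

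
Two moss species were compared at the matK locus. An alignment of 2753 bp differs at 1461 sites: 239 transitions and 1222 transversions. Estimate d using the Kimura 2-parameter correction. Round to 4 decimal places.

1.0273

P = 239/2753 ≈ 0.086814 and Q = 1222/2753 ≈ 0.443879.
Under the Kimura two-parameter model, d = −½ ln(1 − 2P − Q) − ¼ ln(1 − 2Q).
1 − 2P − Q = 0.382493, giving −½ ln(0.382493) = 0.480522.
1 − 2Q = 0.112242, giving −¼ ln(0.112242) = 0.546775.
d = 0.480522 + 0.546775 = 1.027297.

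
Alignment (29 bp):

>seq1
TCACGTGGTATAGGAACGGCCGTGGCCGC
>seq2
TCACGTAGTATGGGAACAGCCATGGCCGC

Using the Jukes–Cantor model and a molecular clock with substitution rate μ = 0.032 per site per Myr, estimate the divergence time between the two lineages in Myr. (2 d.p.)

2.38

The sequences differ at 4 of 29 sites (7, 12, 18, 22), so p = 4/29 ≈ 0.137931.
d = −(3/4) ln(1 − 4p/3) = −0.75 ln(1 − 0.183908) = −0.75 ln(0.816092)
  = −0.75 × (-0.203228) = 0.152421 substitutions/site.
Under a molecular clock d = 2μt, so t = d/(2μ) = 0.152421 / (2 × 0.032) = 2.38 Myr.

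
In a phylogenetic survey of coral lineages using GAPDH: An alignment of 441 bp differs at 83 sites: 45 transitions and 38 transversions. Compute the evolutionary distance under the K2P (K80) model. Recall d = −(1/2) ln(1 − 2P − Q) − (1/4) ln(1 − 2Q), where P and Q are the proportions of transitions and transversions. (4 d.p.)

P = 45/441 ≈ 0.102041 and Q = 38/441 ≈ 0.086168.
Under the Kimura two-parameter model, d = −½ ln(1 − 2P − Q) − ¼ ln(1 − 2Q).
1 − 2P − Q = 0.70975, giving −½ ln(0.70975) = 0.171421.
1 − 2Q = 0.827664, giving −¼ ln(0.827664) = 0.047287.
d = 0.171421 + 0.047287 = 0.218708.

0.2187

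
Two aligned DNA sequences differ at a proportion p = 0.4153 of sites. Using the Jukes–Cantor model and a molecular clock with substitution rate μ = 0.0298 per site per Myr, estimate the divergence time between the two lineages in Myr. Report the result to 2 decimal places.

d = −(3/4) ln(1 − 4p/3) = −0.75 ln(1 − 0.553733) = −0.75 ln(0.446267)
  = −0.75 × (-0.806838) = 0.605129 substitutions/site.
Under a molecular clock d = 2μt, so t = d/(2μ) = 0.605129 / (2 × 0.0298) = 10.15 Myr.

10.15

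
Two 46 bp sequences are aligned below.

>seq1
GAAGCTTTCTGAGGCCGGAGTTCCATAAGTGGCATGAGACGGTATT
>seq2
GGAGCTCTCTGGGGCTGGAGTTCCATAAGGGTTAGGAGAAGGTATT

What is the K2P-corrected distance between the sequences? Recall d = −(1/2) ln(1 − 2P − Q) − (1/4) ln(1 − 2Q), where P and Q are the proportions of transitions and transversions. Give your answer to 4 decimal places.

Of 46 sites, 5 differences are transitions and 4 are transversions, so P = 5/46 ≈ 0.108696 and Q = 4/46 ≈ 0.086957.
Under the Kimura two-parameter model, d = −½ ln(1 − 2P − Q) − ¼ ln(1 − 2Q).
1 − 2P − Q = 0.695651, giving −½ ln(0.695651) = 0.181454.
1 − 2Q = 0.826086, giving −¼ ln(0.826086) = 0.047764.
d = 0.181454 + 0.047764 = 0.229218.

0.2292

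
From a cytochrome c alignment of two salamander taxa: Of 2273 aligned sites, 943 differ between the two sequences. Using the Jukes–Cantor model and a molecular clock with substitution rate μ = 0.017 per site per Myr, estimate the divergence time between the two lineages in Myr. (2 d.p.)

17.77

p = 943/2273 ≈ 0.41487.
d = −(3/4) ln(1 − 4p/3) = −0.75 ln(1 − 0.55316) = −0.75 ln(0.44684)
  = −0.75 × (-0.805555) = 0.604166 substitutions/site.
Under a molecular clock d = 2μt, so t = d/(2μ) = 0.604166 / (2 × 0.017) = 17.77 Myr.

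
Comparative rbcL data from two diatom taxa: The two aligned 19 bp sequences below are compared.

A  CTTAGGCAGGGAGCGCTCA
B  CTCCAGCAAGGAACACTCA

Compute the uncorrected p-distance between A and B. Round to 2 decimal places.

The sequences differ at 6 of 19 positions (sites 3, 4, 5, 9, 13, 15).
p = 6/19 = 0.315789… ≈ 0.32 (to 2 d.p.).

0.32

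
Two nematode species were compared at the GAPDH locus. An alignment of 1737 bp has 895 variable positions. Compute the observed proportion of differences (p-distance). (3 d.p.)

p = 895/1737 = 0.515256… ≈ 0.515 (to 3 d.p.).

0.515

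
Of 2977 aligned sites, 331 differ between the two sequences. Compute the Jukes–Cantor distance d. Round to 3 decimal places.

0.120

p = 331/2977 ≈ 0.111186.
d = −(3/4) ln(1 − 4p/3) = −0.75 ln(1 − 0.148248) = −0.75 ln(0.851752)
  = −0.75 × (-0.160460) = 0.120345 substitutions/site.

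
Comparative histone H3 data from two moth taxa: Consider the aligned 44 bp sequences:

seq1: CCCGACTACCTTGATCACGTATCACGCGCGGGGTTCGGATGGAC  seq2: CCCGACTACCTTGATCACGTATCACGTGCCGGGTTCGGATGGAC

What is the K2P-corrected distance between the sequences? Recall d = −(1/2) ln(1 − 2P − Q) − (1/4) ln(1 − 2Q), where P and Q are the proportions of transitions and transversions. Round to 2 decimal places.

0.05

Of 44 sites, 1 differences are transitions and 1 are transversions, so P = 1/44 ≈ 0.022727 and Q = 1/44 ≈ 0.022727.
Under the Kimura two-parameter model, d = −½ ln(1 − 2P − Q) − ¼ ln(1 − 2Q).
1 − 2P − Q = 0.931819, giving −½ ln(0.931819) = 0.035308.
1 − 2Q = 0.954546, giving −¼ ln(0.954546) = 0.011630.
d = 0.035308 + 0.011630 = 0.046938.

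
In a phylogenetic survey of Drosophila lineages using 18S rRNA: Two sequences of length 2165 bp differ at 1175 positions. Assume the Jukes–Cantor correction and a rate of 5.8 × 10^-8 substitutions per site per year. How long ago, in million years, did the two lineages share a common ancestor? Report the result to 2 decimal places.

8.31

p = 1175/2165 ≈ 0.542725.
d = −(3/4) ln(1 − 4p/3) = −0.75 ln(1 − 0.723633) = −0.75 ln(0.276367)
  = −0.75 × (-1.286026) = 0.964520 substitutions/site.
Under a molecular clock d = 2μt, so t = d/(2μ) = 0.964520 / (2 × 5.8 × 10^-8) = 8.31 million years.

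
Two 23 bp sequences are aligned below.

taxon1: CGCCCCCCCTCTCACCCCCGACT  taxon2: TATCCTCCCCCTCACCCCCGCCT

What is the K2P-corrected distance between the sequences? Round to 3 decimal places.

0.348

Of 23 sites, 5 differences are transitions and 1 are transversions, so P = 5/23 ≈ 0.217391 and Q = 1/23 ≈ 0.043478.
Under the Kimura two-parameter model, d = −½ ln(1 − 2P − Q) − ¼ ln(1 − 2Q).
1 − 2P − Q = 0.52174, giving −½ ln(0.52174) = 0.325293.
1 − 2Q = 0.913044, giving −¼ ln(0.913044) = 0.022743.
d = 0.325293 + 0.022743 = 0.348036.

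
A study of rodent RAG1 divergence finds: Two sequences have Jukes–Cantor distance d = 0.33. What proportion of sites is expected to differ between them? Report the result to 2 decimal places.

0.27

p = (3/4)(1 − e^(−4d/3)) = 0.75 × (1 − e^(-0.44)) = 0.75 × (1 − 0.644036) = 0.266973.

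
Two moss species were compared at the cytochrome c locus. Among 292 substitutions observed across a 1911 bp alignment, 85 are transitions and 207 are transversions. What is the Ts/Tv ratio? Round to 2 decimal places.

R = 85/207 = 0.410628… ≈ 0.41 (to 2 d.p.).

0.41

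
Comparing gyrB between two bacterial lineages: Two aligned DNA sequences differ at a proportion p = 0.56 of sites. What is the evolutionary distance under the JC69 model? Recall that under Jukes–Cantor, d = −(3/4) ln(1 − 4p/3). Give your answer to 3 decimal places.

d = −(3/4) ln(1 − 4p/3) = −0.75 ln(1 − 0.746667) = −0.75 ln(0.253333)
  = −0.75 × (-1.373050) = 1.029788 substitutions/site.

1.030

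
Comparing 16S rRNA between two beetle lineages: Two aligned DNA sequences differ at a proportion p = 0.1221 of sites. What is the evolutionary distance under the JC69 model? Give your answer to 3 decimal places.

d = −(3/4) ln(1 − 4p/3) = −0.75 ln(1 − 0.1628) = −0.75 ln(0.8372)
  = −0.75 × (-0.177692) = 0.133269 substitutions/site.

0.133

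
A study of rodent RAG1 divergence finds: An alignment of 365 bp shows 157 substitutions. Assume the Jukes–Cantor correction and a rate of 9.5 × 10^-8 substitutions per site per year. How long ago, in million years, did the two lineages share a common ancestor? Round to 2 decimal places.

3.36

p = 157/365 ≈ 0.430137.
d = −(3/4) ln(1 − 4p/3) = −0.75 ln(1 − 0.573516) = −0.75 ln(0.426484)
  = −0.75 × (-0.852180) = 0.639135 substitutions/site.
Under a molecular clock d = 2μt, so t = d/(2μ) = 0.639135 / (2 × 9.5 × 10^-8) = 3.36 million years.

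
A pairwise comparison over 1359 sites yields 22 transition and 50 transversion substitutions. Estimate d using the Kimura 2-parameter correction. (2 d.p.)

P = 22/1359 ≈ 0.016188 and Q = 50/1359 ≈ 0.036792.
Under the Kimura two-parameter model, d = −½ ln(1 − 2P − Q) − ¼ ln(1 − 2Q).
1 − 2P − Q = 0.930832, giving −½ ln(0.930832) = 0.035838.
1 − 2Q = 0.926416, giving −¼ ln(0.926416) = 0.019108.
d = 0.035838 + 0.019108 = 0.054946.

0.05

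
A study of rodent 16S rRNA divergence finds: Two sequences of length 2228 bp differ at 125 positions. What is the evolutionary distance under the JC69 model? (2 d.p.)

p = 125/2228 ≈ 0.056104.
d = −(3/4) ln(1 − 4p/3) = −0.75 ln(1 − 0.074805) = −0.75 ln(0.925195)
  = −0.75 × (-0.077751) = 0.058313 substitutions/site.

0.06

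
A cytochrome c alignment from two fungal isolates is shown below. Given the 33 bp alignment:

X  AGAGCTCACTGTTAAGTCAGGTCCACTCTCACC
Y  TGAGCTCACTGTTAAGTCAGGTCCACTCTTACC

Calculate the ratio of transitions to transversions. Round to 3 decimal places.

1.000

Transitions are A↔G and C↔T; transversions are all other mismatches.
Transitions: 1. Transversions: 1.
R = 1/1 = 1.000.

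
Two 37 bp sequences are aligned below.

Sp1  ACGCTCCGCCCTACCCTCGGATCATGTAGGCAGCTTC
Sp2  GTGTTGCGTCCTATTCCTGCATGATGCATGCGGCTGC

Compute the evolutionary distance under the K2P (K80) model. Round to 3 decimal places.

0.642

Of 37 sites, 10 differences are transitions and 5 are transversions, so P = 10/37 ≈ 0.27027 and Q = 5/37 ≈ 0.135135.
Under the Kimura two-parameter model, d = −½ ln(1 − 2P − Q) − ¼ ln(1 − 2Q).
1 − 2P − Q = 0.324325, giving −½ ln(0.324325) = 0.563005.
1 − 2Q = 0.72973, giving −¼ ln(0.72973) = 0.078770.
d = 0.563005 + 0.078770 = 0.641775.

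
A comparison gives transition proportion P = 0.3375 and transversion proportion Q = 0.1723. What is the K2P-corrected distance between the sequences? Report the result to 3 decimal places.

1.045

Under the Kimura two-parameter model, d = −½ ln(1 − 2P − Q) − ¼ ln(1 − 2Q).
1 − 2P − Q = 0.1527, giving −½ ln(0.1527) = 0.939640.
1 − 2Q = 0.6554, giving −¼ ln(0.6554) = 0.105627.
d = 0.939640 + 0.105627 = 1.045267.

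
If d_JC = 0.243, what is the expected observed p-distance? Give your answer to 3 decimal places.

p = (3/4)(1 − e^(−4d/3)) = 0.75 × (1 − e^(-0.324)) = 0.75 × (1 − 0.723250) = 0.207563.

0.208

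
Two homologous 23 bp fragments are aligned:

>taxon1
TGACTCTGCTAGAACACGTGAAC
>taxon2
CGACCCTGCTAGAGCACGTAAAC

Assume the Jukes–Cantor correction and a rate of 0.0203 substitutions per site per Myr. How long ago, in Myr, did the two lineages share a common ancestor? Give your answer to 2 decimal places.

The sequences differ at 4 of 23 sites (1, 5, 14, 20), so p = 4/23 ≈ 0.173913.
d = −(3/4) ln(1 − 4p/3) = −0.75 ln(1 − 0.231884) = −0.75 ln(0.768116)
  = −0.75 × (-0.263815) = 0.197861 substitutions/site.
Under a molecular clock d = 2μt, so t = d/(2μ) = 0.197861 / (2 × 0.0203) = 4.87 Myr.

4.87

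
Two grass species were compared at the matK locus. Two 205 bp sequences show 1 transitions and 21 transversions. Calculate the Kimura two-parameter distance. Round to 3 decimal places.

0.117

P = 1/205 ≈ 0.004878 and Q = 21/205 ≈ 0.102439.
Under the Kimura two-parameter model, d = −½ ln(1 − 2P − Q) − ¼ ln(1 − 2Q).
1 − 2P − Q = 0.887805, giving −½ ln(0.887805) = 0.059502.
1 − 2Q = 0.795122, giving −¼ ln(0.795122) = 0.057315.
d = 0.059502 + 0.057315 = 0.116817.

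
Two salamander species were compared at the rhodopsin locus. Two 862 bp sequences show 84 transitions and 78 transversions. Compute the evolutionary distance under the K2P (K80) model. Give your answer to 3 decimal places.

0.218

P = 84/862 ≈ 0.097448 and Q = 78/862 ≈ 0.090487.
Under the Kimura two-parameter model, d = −½ ln(1 − 2P − Q) − ¼ ln(1 − 2Q).
1 − 2P − Q = 0.714617, giving −½ ln(0.714617) = 0.168004.
1 − 2Q = 0.819026, giving −¼ ln(0.819026) = 0.049910.
d = 0.168004 + 0.049910 = 0.217914.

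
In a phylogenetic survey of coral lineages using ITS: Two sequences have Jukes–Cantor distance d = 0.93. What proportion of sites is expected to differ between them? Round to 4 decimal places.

0.5330

p = (3/4)(1 − e^(−4d/3)) = 0.75 × (1 − e^(-1.24)) = 0.75 × (1 − 0.289384) = 0.532962.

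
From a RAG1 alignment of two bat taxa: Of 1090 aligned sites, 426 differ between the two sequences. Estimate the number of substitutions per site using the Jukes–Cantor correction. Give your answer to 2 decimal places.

0.55

p = 426/1090 ≈ 0.390826.
d = −(3/4) ln(1 − 4p/3) = −0.75 ln(1 − 0.521101) = −0.75 ln(0.478899)
  = −0.75 × (-0.736266) = 0.552200 substitutions/site.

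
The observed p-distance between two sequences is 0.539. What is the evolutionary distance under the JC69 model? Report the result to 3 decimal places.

d = −(3/4) ln(1 − 4p/3) = −0.75 ln(1 − 0.718667) = −0.75 ln(0.281333)
  = −0.75 × (-1.268216) = 0.951162 substitutions/site.

0.951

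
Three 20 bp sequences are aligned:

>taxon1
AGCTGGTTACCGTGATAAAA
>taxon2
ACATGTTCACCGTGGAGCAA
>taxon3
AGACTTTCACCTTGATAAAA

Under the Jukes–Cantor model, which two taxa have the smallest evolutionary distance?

taxon1–taxon2: 8/20 differ, p = 0.400, d = 0.572.
taxon1–taxon3: 6/20 differ, p = 0.300, d = 0.383.
taxon2–taxon3: 8/20 differ, p = 0.400, d = 0.572.
The smallest distance is between taxon1 and taxon3.

taxon1 and taxon3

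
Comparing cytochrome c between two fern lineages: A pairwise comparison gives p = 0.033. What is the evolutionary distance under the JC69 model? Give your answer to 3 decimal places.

d = −(3/4) ln(1 − 4p/3) = −0.75 ln(1 − 0.044) = −0.75 ln(0.956)
  = −0.75 × (-0.044997) = 0.033748 substitutions/site.

0.034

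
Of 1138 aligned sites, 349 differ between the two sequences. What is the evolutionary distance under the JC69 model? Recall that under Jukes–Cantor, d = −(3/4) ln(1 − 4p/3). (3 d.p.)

p = 349/1138 ≈ 0.306678.
d = −(3/4) ln(1 − 4p/3) = −0.75 ln(1 − 0.408904) = −0.75 ln(0.591096)
  = −0.75 × (-0.525777) = 0.394333 substitutions/site.

0.394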